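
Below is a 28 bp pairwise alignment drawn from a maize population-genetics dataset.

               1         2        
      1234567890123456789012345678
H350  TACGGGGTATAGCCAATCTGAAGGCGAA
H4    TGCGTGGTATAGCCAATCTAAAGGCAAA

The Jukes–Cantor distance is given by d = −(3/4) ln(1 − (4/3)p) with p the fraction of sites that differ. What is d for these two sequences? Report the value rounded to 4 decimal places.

0.1585

Differing sites — 2:A/G; 5:G/T; 20:G/A; 26:G/A.
p = 4/28 = 0.142857.
d = −0.75 · ln(1 − (4/3)·0.142857) = −0.75 · ln(0.809524) = −0.75 · (-0.211309) = 0.1585.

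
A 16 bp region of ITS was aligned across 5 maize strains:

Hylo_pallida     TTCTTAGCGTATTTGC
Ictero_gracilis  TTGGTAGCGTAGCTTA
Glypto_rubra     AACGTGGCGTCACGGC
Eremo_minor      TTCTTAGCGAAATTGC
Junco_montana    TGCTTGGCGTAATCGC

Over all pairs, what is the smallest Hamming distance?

Pairwise Hamming distances:
  Hylo_pallida vs Ictero_gracilis: 6
  Hylo_pallida vs Glypto_rubra: 8
  Hylo_pallida vs Eremo_minor: 2
  Hylo_pallida vs Junco_montana: 4
  Ictero_gracilis vs Glypto_rubra: 9
  Ictero_gracilis vs Eremo_minor: 7
  Ictero_gracilis vs Junco_montana: 9
  Glypto_rubra vs Eremo_minor: 8
  Glypto_rubra vs Junco_montana: 6
  Eremo_minor vs Junco_montana: 4
The smallest is 2, between Hylo_pallida and Eremo_minor.

2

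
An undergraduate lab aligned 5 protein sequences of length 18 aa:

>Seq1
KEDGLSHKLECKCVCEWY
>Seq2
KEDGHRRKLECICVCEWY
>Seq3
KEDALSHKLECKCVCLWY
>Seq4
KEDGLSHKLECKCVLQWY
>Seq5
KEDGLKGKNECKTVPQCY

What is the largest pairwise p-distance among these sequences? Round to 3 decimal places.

0.500

Pairwise Hamming distances:
  Seq1 vs Seq2: 4
  Seq1 vs Seq3: 2
  Seq1 vs Seq4: 2
  Seq1 vs Seq5: 7
  Seq2 vs Seq3: 6
  Seq2 vs Seq4: 6
  Seq2 vs Seq5: 9
  Seq3 vs Seq4: 3
  Seq3 vs Seq5: 8
  Seq4 vs Seq5: 6
The largest is 9 mismatches, between Seq2 and Seq5; p = 9/18 = 0.500.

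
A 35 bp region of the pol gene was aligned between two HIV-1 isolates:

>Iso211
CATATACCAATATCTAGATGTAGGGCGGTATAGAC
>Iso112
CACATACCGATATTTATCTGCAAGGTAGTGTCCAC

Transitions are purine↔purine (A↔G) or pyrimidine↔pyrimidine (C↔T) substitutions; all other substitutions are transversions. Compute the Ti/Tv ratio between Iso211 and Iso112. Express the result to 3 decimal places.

2.000

Mismatches occur at site 3 (T↔C, transition), site 9 (A↔G, transition), site 14 (C↔T, transition), site 17 (G↔T, transversion), site 18 (A↔C, transversion), site 21 (T↔C, transition), site 23 (G↔A, transition), site 26 (C↔T, transition), site 27 (G↔A, transition), site 30 (A↔G, transition), site 32 (A↔C, transversion), site 33 (G↔C, transversion).
Of the 12 differences, 8 transitions and 4 transversions, so Ti/Tv = 8/4 = 2.000.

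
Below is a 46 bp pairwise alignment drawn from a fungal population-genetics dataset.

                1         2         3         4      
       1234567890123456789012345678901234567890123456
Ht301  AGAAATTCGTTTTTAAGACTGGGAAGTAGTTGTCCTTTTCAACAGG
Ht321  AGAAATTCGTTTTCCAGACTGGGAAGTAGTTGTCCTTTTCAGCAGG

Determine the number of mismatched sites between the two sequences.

3

The sequences differ at positions 14 (T/C), 15 (A/C), 42 (A/G).
That gives 3 mismatches out of 46 aligned sites, so the Hamming distance is 3.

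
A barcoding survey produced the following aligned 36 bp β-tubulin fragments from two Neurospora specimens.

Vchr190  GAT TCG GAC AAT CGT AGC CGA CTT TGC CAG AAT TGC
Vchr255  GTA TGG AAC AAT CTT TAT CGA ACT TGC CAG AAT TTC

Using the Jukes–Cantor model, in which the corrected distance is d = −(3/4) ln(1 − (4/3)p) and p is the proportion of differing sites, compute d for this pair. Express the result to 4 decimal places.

0.3924

The sequences differ at positions 2 (A/T), 3 (T/A), 5 (C/G), 7 (G/A), 14 (G/T), 16 (A/T), 17 (G/A), 18 (C/T), 22 (C/A), 23 (T/C), 35 (G/T).
p = 11/36 = 0.305556.
d = −0.75 · ln(1 − (4/3)·0.305556) = −0.75 · ln(0.592592) = −0.75 · (-0.523249) = 0.3924.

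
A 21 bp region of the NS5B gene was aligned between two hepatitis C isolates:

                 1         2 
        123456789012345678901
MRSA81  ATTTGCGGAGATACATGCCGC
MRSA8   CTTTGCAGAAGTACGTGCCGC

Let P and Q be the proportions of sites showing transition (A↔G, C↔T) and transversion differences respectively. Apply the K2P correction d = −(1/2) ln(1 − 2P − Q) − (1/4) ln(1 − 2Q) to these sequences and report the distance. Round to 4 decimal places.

The sequences differ at positions 1 (A/C, transversion), 7 (G/A, transition), 10 (G/A, transition), 11 (A/G, transition), 15 (A/G, transition).
Of the 5 differences, 4 transitions and 1 transversion over 21 sites: P = 4/21 = 0.190476, Q = 1/21 = 0.047619.
d = −0.5·ln(0.571429) − 0.25·ln(0.904762) = −0.5·(-0.559615) − 0.25·(-0.100083) = 0.3048.

0.3048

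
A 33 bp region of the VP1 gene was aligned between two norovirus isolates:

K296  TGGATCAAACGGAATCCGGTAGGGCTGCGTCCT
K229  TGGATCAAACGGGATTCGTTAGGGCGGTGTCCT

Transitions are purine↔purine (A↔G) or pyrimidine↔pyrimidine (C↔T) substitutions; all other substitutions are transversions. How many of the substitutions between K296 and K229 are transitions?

Mismatches occur at site 13 (A↔G, transition), site 16 (C↔T, transition), site 19 (G↔T, transversion), site 26 (T↔G, transversion), site 28 (C↔T, transition).
Of the 5 differences, 3 transitions and 2 transversions, so the answer is 3.

3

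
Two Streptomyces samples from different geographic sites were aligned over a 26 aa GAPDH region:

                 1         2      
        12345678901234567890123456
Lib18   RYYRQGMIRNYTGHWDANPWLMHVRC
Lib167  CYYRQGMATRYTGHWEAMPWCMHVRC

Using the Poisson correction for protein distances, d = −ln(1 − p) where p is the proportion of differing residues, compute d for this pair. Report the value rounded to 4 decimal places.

Differing sites — 1:R/C; 8:I/A; 9:R/T; 10:N/R; 16:D/E; 18:N/M; 21:L/C.
p = 7/26 = 0.269231.
d = −ln(1 − 0.269231) = −ln(0.730769) = 0.3137.

0.3137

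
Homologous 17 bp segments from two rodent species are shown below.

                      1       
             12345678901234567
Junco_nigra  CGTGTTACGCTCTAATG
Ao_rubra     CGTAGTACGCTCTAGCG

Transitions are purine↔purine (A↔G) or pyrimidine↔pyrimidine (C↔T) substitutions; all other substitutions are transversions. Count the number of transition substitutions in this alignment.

3

The sequences differ at positions 4 (G/A, transition), 5 (T/G, transversion), 15 (A/G, transition), 16 (T/C, transition).
Of the 4 differences, 3 transitions and 1 transversion, so the answer is 3.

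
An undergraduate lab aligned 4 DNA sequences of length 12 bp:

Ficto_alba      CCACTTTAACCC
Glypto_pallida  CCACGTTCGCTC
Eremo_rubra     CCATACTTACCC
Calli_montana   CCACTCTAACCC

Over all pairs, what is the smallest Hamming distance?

Pairwise Hamming distances:
  Ficto_alba vs Glypto_pallida: 4
  Ficto_alba vs Eremo_rubra: 4
  Ficto_alba vs Calli_montana: 1
  Glypto_pallida vs Eremo_rubra: 6
  Glypto_pallida vs Calli_montana: 5
  Eremo_rubra vs Calli_montana: 3
The smallest is 1, between Ficto_alba and Calli_montana.

1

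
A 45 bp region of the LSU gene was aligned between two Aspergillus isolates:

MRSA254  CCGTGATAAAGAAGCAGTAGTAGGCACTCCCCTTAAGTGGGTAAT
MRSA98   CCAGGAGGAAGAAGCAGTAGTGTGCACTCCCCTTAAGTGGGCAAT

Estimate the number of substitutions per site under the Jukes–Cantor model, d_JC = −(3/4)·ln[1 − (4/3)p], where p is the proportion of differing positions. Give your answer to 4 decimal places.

Mismatches occur at site 3 (G↔A), site 4 (T↔G), site 7 (T↔G), site 8 (A↔G), site 22 (A↔G), site 23 (G↔T), site 42 (T↔C).
p = 7/45 = 0.155556.
d = −0.75 · ln(1 − (4/3)·0.155556) = −0.75 · ln(0.792592) = −0.75 · (-0.232447) = 0.1743.

0.1743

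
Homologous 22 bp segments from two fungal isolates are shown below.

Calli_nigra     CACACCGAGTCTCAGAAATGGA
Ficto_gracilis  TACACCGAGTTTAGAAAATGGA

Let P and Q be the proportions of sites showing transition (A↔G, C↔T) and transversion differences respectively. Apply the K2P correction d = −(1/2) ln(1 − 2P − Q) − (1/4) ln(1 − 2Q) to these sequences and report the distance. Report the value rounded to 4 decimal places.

Differing sites — 1:C/T (Ti); 11:C/T (Ti); 13:C/A (Tv); 14:A/G (Ti); 15:G/A (Ti).
Of the 5 differences, 4 transitions and 1 transversion over 22 sites: P = 4/22 = 0.181818, Q = 1/22 = 0.045455.
d = −0.5·ln(0.590909) − 0.25·ln(0.909090) = −0.5·(-0.526093) − 0.25·(-0.095311) = 0.2869.

0.2869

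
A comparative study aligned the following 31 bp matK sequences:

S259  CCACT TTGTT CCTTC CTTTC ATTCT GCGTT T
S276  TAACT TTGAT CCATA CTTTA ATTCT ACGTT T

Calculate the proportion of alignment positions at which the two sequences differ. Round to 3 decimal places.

0.226

The sequences differ at positions 1 (C/T), 2 (C/A), 9 (T/A), 13 (T/A), 15 (C/A), 20 (C/A), 26 (G/A).
There are 7 differences over 31 sites, so p = 7/31 = 0.226.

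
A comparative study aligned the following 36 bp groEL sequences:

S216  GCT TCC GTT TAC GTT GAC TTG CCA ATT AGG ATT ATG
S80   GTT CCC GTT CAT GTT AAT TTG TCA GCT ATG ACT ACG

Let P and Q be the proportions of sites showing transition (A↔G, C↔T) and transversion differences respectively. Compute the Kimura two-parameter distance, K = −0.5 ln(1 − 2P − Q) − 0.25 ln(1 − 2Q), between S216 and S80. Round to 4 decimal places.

0.5236

Mismatches occur at site 2 (C/T, transition), site 4 (T/C, transition), site 10 (T/C, transition), site 12 (C/T, transition), site 16 (G/A, transition), site 18 (C/T, transition), site 22 (C/T, transition), site 25 (A/G, transition), site 26 (T/C, transition), site 29 (G/T, transversion), site 32 (T/C, transition), site 35 (T/C, transition).
Of the 12 differences, 11 transitions and 1 transversion over 36 sites: P = 11/36 = 0.305556, Q = 1/36 = 0.027778.
d = −0.5·ln(0.361110) − 0.25·ln(0.944444) = −0.5·(-1.018573) − 0.25·(-0.057159) = 0.5236.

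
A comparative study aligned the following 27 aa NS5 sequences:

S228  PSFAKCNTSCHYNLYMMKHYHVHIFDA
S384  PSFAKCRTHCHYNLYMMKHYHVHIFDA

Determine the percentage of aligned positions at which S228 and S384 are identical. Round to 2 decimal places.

92.59%

Differing sites — 7:N/R; 9:S/H.
25 of the 27 sites match, so the percent identity is 25/27 × 100 = 92.59%.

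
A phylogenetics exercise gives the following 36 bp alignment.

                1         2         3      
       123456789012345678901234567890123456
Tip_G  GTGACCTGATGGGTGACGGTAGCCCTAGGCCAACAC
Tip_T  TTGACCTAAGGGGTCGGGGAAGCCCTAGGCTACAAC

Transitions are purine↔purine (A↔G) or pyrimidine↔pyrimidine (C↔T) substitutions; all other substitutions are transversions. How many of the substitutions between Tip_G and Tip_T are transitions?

Mismatches occur at site 1 (G↔T, transversion), site 8 (G↔A, transition), site 10 (T↔G, transversion), site 15 (G↔C, transversion), site 16 (A↔G, transition), site 17 (C↔G, transversion), site 20 (T↔A, transversion), site 31 (C↔T, transition), site 33 (A↔C, transversion), site 34 (C↔A, transversion).
Of the 10 differences, 3 transitions and 7 transversions, so the answer is 3.

3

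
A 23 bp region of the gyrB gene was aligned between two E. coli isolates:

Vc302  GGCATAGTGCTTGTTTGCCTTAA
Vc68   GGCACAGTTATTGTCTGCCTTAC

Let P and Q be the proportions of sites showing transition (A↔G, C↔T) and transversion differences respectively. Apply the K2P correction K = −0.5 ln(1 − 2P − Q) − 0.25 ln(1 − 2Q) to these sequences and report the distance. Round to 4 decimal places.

0.2570

Differing sites — 5:T/C (Ti); 9:G/T (Tv); 10:C/A (Tv); 15:T/C (Ti); 23:A/C (Tv).
Of the 5 differences, 2 transitions and 3 transversions over 23 sites: P = 2/23 = 0.086957, Q = 3/23 = 0.130435.
d = −0.5·ln(0.695651) − 0.25·ln(0.739130) = −0.5·(-0.362907) − 0.25·(-0.302281) = 0.2570.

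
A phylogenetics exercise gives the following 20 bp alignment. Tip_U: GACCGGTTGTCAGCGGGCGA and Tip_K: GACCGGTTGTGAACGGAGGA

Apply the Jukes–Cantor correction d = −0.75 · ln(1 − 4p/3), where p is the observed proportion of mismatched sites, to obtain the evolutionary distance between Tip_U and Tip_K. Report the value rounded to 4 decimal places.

Mismatches occur at site 11 (C→G), site 13 (G→A), site 17 (G→A), site 18 (C→G).
p = 4/20 = 0.200000.
d = −0.75 · ln(1 − (4/3)·0.200000) = −0.75 · ln(0.733333) = −0.75 · (-0.310155) = 0.2326.

0.2326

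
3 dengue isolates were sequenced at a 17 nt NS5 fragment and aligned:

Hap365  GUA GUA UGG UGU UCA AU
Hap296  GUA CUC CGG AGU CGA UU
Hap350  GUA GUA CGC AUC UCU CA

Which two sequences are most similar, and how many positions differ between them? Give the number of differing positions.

7

Pairwise Hamming distances:
  Hap365 vs Hap296: 7
  Hap365 vs Hap350: 8
  Hap296 vs Hap350: 10
The smallest is 7, between Hap365 and Hap296.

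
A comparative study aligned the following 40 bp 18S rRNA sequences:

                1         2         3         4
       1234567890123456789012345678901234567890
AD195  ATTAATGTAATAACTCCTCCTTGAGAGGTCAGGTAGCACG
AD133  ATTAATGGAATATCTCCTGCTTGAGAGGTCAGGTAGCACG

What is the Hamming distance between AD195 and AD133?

The sequences differ at positions 8 (T/G), 13 (A/T), 19 (C/G).
That gives 3 mismatches out of 40 aligned sites, so the Hamming distance is 3.

3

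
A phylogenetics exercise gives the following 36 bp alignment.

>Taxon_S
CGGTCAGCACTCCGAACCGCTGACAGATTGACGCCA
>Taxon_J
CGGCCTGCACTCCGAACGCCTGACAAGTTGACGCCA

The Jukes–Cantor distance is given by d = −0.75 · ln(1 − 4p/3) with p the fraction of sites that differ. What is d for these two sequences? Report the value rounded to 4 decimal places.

0.1885

Differing sites — 4:T/C; 6:A/T; 18:C/G; 19:G/C; 26:G/A; 27:A/G.
p = 6/36 = 0.166667.
d = −0.75 · ln(1 − (4/3)·0.166667) = −0.75 · ln(0.777777) = −0.75 · (-0.251315) = 0.1885.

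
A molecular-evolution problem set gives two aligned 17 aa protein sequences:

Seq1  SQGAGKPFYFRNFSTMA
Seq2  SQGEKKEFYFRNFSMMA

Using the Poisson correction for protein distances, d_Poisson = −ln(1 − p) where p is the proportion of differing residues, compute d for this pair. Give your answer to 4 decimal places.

0.2683

Differing sites — 4:A/E; 5:G/K; 7:P/E; 15:T/M.
p = 4/17 = 0.235294.
d = −ln(1 − 0.235294) = −ln(0.764706) = 0.2683.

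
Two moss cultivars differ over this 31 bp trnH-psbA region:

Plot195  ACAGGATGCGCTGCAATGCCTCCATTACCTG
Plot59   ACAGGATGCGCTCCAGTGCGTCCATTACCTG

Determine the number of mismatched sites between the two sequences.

3

Mismatches occur at site 13 (G→C), site 16 (A→G), site 20 (C→G).
That gives 3 mismatches out of 31 aligned sites, so the Hamming distance is 3.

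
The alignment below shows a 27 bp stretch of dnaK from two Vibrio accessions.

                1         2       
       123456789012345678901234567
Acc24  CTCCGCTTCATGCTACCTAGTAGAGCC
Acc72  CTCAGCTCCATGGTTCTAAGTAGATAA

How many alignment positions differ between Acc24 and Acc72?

9

Differing sites — 4:C/A; 8:T/C; 13:C/G; 15:A/T; 17:C/T; 18:T/A; 25:G/T; 26:C/A; 27:C/A.
That gives 9 mismatches out of 27 aligned sites, so the Hamming distance is 9.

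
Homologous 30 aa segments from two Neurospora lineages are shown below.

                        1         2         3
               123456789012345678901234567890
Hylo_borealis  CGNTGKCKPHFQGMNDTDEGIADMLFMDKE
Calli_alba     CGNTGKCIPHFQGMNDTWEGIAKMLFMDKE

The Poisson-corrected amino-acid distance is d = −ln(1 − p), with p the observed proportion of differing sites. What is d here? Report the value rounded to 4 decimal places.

Mismatches occur at site 8 (K/I), site 18 (D/W), site 23 (D/K).
p = 3/30 = 0.100000.
d = −ln(1 − 0.100000) = −ln(0.900000) = 0.1054.

0.1054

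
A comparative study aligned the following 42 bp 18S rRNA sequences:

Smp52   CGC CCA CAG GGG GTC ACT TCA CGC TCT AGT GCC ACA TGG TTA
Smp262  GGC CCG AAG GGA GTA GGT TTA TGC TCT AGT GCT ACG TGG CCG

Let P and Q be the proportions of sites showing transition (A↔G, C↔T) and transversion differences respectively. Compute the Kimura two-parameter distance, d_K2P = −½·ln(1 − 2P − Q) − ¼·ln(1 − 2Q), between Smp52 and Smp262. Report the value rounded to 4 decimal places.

0.4765

Mismatches occur at site 1 (C→G, transversion), site 6 (A→G, transition), site 7 (C→A, transversion), site 12 (G→A, transition), site 15 (C→A, transversion), site 16 (A→G, transition), site 17 (C→G, transversion), site 20 (C→T, transition), site 22 (C→T, transition), site 33 (C→T, transition), site 36 (A→G, transition), site 40 (T→C, transition), site 41 (T→C, transition), site 42 (A→G, transition).
Of the 14 differences, 10 transitions and 4 transversions over 42 sites: P = 10/42 = 0.238095, Q = 4/42 = 0.095238.
d = −0.5·ln(0.428572) − 0.25·ln(0.809524) = −0.5·(-0.847297) − 0.25·(-0.211309) = 0.4765.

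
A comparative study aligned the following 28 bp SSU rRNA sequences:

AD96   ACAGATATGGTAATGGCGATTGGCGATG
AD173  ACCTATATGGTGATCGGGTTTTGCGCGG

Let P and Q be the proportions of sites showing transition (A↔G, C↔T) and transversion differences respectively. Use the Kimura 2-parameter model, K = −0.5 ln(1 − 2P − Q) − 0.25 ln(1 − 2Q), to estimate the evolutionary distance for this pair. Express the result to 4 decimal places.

0.4327

The sequences differ at positions 3 (A/C, transversion), 4 (G/T, transversion), 12 (A/G, transition), 15 (G/C, transversion), 17 (C/G, transversion), 19 (A/T, transversion), 22 (G/T, transversion), 26 (A/C, transversion), 27 (T/G, transversion).
Of the 9 differences, 1 transition and 8 transversions over 28 sites: P = 1/28 = 0.035714, Q = 8/28 = 0.285714.
d = −0.5·ln(0.642858) − 0.25·ln(0.428572) = −0.5·(-0.441831) − 0.25·(-0.847297) = 0.4327.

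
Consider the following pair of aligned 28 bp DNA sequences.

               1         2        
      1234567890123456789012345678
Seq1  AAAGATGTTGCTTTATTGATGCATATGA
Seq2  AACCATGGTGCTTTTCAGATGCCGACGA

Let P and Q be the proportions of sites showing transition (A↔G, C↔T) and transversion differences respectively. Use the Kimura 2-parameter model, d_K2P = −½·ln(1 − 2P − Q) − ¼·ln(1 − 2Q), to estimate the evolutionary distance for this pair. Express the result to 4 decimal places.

0.4228

Mismatches occur at site 3 (A→C, transversion), site 4 (G→C, transversion), site 8 (T→G, transversion), site 15 (A→T, transversion), site 16 (T→C, transition), site 17 (T→A, transversion), site 23 (A→C, transversion), site 24 (T→G, transversion), site 26 (T→C, transition).
Of the 9 differences, 2 transitions and 7 transversions over 28 sites: P = 2/28 = 0.071429, Q = 7/28 = 0.250000.
d = −0.5·ln(0.607142) − 0.25·ln(0.500000) = −0.5·(-0.498993) − 0.25·(-0.693147) = 0.4228.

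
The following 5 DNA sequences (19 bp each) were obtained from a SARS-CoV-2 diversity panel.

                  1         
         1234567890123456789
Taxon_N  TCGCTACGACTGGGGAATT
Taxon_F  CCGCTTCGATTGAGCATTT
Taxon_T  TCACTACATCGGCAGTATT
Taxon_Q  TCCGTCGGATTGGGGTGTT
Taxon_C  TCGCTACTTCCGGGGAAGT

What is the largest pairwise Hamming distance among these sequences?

Pairwise Hamming distances:
  Taxon_N vs Taxon_F: 6
  Taxon_N vs Taxon_T: 7
  Taxon_N vs Taxon_Q: 7
  Taxon_N vs Taxon_C: 4
  Taxon_F vs Taxon_T: 12
  Taxon_F vs Taxon_Q: 9
  Taxon_F vs Taxon_C: 10
  Taxon_T vs Taxon_Q: 11
  Taxon_T vs Taxon_C: 7
  Taxon_Q vs Taxon_C: 11
The largest is 12, between Taxon_F and Taxon_T.

12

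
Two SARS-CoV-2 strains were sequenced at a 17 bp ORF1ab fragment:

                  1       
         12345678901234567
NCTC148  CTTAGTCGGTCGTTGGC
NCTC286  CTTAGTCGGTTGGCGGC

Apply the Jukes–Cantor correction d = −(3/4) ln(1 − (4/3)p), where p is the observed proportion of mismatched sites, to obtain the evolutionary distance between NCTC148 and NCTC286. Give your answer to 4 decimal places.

Differing sites — 11:C/T; 13:T/G; 14:T/C.
p = 3/17 = 0.176471.
d = −0.75 · ln(1 − (4/3)·0.176471) = −0.75 · ln(0.764705) = −0.75 · (-0.268265) = 0.2012.

0.2012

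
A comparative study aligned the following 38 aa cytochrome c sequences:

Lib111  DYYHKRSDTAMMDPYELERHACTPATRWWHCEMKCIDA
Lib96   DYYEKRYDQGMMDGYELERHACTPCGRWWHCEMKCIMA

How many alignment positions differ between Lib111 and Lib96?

Mismatches occur at site 4 (H→E), site 7 (S→Y), site 9 (T→Q), site 10 (A→G), site 14 (P→G), site 25 (A→C), site 26 (T→G), site 37 (D→M).
That gives 8 mismatches out of 38 aligned sites, so the Hamming distance is 8.

8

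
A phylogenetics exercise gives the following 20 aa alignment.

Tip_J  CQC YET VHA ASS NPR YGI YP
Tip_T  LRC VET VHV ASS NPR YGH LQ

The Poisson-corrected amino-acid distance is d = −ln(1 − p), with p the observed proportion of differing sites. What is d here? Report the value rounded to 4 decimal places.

0.4308

Differing sites — 1:C/L; 2:Q/R; 4:Y/V; 9:A/V; 18:I/H; 19:Y/L; 20:P/Q.
p = 7/20 = 0.350000.
d = −ln(1 − 0.350000) = −ln(0.650000) = 0.4308.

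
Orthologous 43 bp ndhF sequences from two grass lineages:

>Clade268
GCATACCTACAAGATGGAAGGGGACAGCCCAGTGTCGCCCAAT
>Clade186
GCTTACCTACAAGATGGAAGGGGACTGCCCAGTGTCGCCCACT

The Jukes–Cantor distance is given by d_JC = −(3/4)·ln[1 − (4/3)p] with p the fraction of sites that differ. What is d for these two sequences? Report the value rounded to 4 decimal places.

Differing sites — 3:A/T; 26:A/T; 42:A/C.
p = 3/43 = 0.069767.
d = −0.75 · ln(1 − (4/3)·0.069767) = −0.75 · ln(0.906977) = −0.75 · (-0.097638) = 0.0732.

0.0732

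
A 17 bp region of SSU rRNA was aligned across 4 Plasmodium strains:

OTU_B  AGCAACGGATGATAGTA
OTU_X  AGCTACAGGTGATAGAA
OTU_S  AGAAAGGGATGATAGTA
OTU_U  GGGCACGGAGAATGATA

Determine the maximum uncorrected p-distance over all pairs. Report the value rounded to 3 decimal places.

Pairwise Hamming distances:
  OTU_B vs OTU_X: 4
  OTU_B vs OTU_S: 2
  OTU_B vs OTU_U: 7
  OTU_X vs OTU_S: 6
  OTU_X vs OTU_U: 10
  OTU_S vs OTU_U: 8
The largest is 10 mismatches, between OTU_X and OTU_U; p = 10/17 = 0.588.

0.588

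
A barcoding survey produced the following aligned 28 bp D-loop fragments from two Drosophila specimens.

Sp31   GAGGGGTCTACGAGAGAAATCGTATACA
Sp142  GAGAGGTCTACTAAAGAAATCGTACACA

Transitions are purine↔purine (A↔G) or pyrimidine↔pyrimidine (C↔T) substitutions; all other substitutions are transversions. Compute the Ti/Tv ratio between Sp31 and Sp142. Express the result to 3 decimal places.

The sequences differ at positions 4 (G/A, transition), 12 (G/T, transversion), 14 (G/A, transition), 25 (T/C, transition).
Of the 4 differences, 3 transitions and 1 transversion, so Ti/Tv = 3/1 = 3.000.

3.000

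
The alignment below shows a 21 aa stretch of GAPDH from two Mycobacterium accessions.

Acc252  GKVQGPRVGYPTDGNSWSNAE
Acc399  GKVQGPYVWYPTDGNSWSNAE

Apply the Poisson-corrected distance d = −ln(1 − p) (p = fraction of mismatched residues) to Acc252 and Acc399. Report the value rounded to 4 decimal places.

Mismatches occur at site 7 (R→Y), site 9 (G→W).
p = 2/21 = 0.095238.
d = −ln(1 − 0.095238) = −ln(0.904762) = 0.1001.

0.1001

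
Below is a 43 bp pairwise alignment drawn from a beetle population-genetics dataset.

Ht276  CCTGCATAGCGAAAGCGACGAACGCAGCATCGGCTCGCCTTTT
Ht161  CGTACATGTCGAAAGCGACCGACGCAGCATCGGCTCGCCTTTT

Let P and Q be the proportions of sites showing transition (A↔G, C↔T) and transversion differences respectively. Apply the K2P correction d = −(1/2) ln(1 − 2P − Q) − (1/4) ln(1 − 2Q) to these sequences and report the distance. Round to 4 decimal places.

0.1550

Mismatches occur at site 2 (C→G, transversion), site 4 (G→A, transition), site 8 (A→G, transition), site 9 (G→T, transversion), site 20 (G→C, transversion), site 21 (A→G, transition).
Of the 6 differences, 3 transitions and 3 transversions over 43 sites: P = 3/43 = 0.069767, Q = 3/43 = 0.069767.
d = −0.5·ln(0.790699) − 0.25·ln(0.860466) = −0.5·(-0.234838) − 0.25·(-0.150281) = 0.1550.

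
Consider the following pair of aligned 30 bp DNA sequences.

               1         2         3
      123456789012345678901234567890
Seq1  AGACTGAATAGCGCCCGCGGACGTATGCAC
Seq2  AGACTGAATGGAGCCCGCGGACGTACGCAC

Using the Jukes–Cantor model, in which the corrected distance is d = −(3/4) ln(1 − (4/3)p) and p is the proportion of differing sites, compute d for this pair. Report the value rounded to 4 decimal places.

0.1073

The sequences differ at positions 10 (A/G), 12 (C/A), 26 (T/C).
p = 3/30 = 0.100000.
d = −0.75 · ln(1 − (4/3)·0.100000) = −0.75 · ln(0.866667) = −0.75 · (-0.143100) = 0.1073.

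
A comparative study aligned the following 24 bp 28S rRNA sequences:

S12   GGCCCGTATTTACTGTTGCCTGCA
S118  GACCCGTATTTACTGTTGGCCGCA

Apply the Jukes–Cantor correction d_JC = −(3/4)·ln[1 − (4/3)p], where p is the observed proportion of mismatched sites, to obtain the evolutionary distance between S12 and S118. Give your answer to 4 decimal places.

0.1367

Differing sites — 2:G/A; 19:C/G; 21:T/C.
p = 3/24 = 0.125000.
d = −0.75 · ln(1 − (4/3)·0.125000) = −0.75 · ln(0.833333) = −0.75 · (-0.182322) = 0.1367.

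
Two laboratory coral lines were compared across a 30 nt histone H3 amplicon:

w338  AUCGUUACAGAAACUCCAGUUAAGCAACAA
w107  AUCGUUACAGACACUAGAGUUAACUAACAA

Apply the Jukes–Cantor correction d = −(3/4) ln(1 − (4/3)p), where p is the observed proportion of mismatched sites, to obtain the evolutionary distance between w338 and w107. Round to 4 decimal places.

The sequences differ at positions 12 (A/C), 16 (C/A), 17 (C/G), 24 (G/C), 25 (C/U).
p = 5/30 = 0.166667.
d = −0.75 · ln(1 − (4/3)·0.166667) = −0.75 · ln(0.777777) = −0.75 · (-0.251315) = 0.1885.

0.1885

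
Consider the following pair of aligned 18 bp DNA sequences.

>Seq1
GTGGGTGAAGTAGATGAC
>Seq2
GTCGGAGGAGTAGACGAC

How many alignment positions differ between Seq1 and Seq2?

4

The sequences differ at positions 3 (G/C), 6 (T/A), 8 (A/G), 15 (T/C).
That gives 4 mismatches out of 18 aligned sites, so the Hamming distance is 4.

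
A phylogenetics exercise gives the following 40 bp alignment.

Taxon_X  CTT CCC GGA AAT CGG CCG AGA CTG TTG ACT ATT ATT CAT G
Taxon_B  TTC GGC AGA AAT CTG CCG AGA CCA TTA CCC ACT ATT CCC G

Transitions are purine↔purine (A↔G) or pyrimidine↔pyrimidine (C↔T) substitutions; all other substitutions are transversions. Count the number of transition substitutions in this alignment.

Mismatches occur at site 1 (C→T, transition), site 3 (T→C, transition), site 4 (C→G, transversion), site 5 (C→G, transversion), site 7 (G→A, transition), site 14 (G→T, transversion), site 23 (T→C, transition), site 24 (G→A, transition), site 27 (G→A, transition), site 28 (A→C, transversion), site 30 (T→C, transition), site 32 (T→C, transition), site 38 (A→C, transversion), site 39 (T→C, transition).
Of the 14 differences, 9 transitions and 5 transversions, so the answer is 9.

9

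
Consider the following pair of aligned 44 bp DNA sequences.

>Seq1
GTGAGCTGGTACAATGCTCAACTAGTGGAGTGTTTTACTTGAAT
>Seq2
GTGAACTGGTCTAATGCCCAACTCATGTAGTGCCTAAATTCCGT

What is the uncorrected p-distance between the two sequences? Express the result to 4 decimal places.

0.3182

The sequences differ at positions 5 (G/A), 11 (A/C), 12 (C/T), 18 (T/C), 24 (A/C), 25 (G/A), 28 (G/T), 33 (T/C), 34 (T/C), 36 (T/A), 38 (C/A), 41 (G/C), 42 (A/C), 43 (A/G).
There are 14 differences over 44 sites, so p = 14/44 = 0.3182.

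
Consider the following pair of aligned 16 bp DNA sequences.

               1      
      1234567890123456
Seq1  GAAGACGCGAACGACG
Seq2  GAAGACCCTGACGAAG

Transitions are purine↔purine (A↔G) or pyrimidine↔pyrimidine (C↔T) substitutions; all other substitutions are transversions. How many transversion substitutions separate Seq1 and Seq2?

Differing sites — 7:G/C (Tv); 9:G/T (Tv); 10:A/G (Ti); 15:C/A (Tv).
Of the 4 differences, 1 transition and 3 transversions, so the answer is 3.

3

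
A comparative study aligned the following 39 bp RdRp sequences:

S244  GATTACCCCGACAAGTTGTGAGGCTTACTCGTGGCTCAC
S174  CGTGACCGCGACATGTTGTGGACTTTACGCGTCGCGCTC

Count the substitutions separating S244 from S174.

Differing sites — 1:G/C; 2:A/G; 4:T/G; 8:C/G; 14:A/T; 21:A/G; 22:G/A; 23:G/C; 24:C/T; 29:T/G; 33:G/C; 36:T/G; 38:A/T.
That gives 13 mismatches out of 39 aligned sites, so the Hamming distance is 13.

13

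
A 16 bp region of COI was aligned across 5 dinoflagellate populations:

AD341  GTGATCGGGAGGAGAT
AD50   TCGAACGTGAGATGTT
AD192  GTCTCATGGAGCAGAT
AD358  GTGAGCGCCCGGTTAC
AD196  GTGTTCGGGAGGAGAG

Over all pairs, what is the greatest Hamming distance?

12

Pairwise Hamming distances:
  AD341 vs AD50: 7
  AD341 vs AD192: 6
  AD341 vs AD358: 7
  AD341 vs AD196: 2
  AD50 vs AD192: 11
  AD50 vs AD358: 10
  AD50 vs AD196: 9
  AD192 vs AD358: 12
  AD192 vs AD196: 6
  AD358 vs AD196: 8
The largest is 12, between AD192 and AD358.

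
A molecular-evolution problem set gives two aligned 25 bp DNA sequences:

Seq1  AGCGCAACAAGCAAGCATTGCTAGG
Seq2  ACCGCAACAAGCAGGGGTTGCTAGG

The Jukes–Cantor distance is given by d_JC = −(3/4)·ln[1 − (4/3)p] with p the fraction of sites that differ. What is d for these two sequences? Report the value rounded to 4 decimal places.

Mismatches occur at site 2 (G↔C), site 14 (A↔G), site 16 (C↔G), site 17 (A↔G).
p = 4/25 = 0.160000.
d = −0.75 · ln(1 − (4/3)·0.160000) = −0.75 · ln(0.786667) = −0.75 · (-0.239950) = 0.1800.

0.1800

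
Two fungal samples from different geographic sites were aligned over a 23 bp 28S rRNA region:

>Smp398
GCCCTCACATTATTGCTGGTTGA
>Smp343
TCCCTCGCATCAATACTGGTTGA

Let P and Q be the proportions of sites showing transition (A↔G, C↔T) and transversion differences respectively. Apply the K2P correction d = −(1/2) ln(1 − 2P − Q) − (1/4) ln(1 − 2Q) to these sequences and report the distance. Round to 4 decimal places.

The sequences differ at positions 1 (G/T, transversion), 7 (A/G, transition), 11 (T/C, transition), 13 (T/A, transversion), 15 (G/A, transition).
Of the 5 differences, 3 transitions and 2 transversions over 23 sites: P = 3/23 = 0.130435, Q = 2/23 = 0.086957.
d = −0.5·ln(0.652173) − 0.25·ln(0.826086) = −0.5·(-0.427445) − 0.25·(-0.191056) = 0.2615.

0.2615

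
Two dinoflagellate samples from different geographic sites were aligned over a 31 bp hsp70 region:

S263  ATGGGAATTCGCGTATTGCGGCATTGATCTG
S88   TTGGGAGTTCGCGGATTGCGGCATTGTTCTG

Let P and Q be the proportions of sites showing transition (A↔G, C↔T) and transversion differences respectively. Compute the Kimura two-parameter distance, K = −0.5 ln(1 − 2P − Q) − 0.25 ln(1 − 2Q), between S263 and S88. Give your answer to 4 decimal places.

Differing sites — 1:A/T (Tv); 7:A/G (Ti); 14:T/G (Tv); 27:A/T (Tv).
Of the 4 differences, 1 transition and 3 transversions over 31 sites: P = 1/31 = 0.032258, Q = 3/31 = 0.096774.
d = −0.5·ln(0.838710) − 0.25·ln(0.806452) = −0.5·(-0.175890) − 0.25·(-0.215111) = 0.1417.

0.1417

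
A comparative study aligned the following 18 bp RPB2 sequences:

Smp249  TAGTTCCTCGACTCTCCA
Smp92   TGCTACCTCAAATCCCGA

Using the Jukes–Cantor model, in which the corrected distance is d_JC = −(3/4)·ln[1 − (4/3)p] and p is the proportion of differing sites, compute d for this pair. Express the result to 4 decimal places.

Mismatches occur at site 2 (A/G), site 3 (G/C), site 5 (T/A), site 10 (G/A), site 12 (C/A), site 15 (T/C), site 17 (C/G).
p = 7/18 = 0.388889.
d = −0.75 · ln(1 − (4/3)·0.388889) = −0.75 · ln(0.481481) = −0.75 · (-0.730889) = 0.5482.

0.5482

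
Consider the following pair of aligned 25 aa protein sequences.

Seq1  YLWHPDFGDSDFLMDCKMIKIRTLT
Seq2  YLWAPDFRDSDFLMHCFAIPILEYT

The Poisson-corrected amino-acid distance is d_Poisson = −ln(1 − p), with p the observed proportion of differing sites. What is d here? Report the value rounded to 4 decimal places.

0.4463

Mismatches occur at site 4 (H/A), site 8 (G/R), site 15 (D/H), site 17 (K/F), site 18 (M/A), site 20 (K/P), site 22 (R/L), site 23 (T/E), site 24 (L/Y).
p = 9/25 = 0.360000.
d = −ln(1 − 0.360000) = −ln(0.640000) = 0.4463.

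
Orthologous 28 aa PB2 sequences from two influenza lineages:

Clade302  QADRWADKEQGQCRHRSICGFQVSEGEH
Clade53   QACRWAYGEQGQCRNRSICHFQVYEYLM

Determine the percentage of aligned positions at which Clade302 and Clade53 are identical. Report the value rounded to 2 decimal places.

Mismatches occur at site 3 (D/C), site 7 (D/Y), site 8 (K/G), site 15 (H/N), site 20 (G/H), site 24 (S/Y), site 26 (G/Y), site 27 (E/L), site 28 (H/M).
19 of the 28 sites match, so the percent identity is 19/28 × 100 = 67.86%.

67.86%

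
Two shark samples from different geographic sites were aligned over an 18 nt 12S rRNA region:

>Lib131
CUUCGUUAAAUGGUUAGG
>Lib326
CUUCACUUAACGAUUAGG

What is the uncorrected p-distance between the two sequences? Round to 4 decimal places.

0.2778

Differing sites — 5:G/A; 6:U/C; 8:A/U; 11:U/C; 13:G/A.
There are 5 differences over 18 sites, so p = 5/18 = 0.2778.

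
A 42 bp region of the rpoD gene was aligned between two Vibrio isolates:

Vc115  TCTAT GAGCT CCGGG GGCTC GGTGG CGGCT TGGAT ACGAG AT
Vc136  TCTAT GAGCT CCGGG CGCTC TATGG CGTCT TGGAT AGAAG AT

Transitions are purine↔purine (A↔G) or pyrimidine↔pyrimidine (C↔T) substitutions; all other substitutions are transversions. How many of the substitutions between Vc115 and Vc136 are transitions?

2

Mismatches occur at site 16 (G/C, transversion), site 21 (G/T, transversion), site 22 (G/A, transition), site 28 (G/T, transversion), site 37 (C/G, transversion), site 38 (G/A, transition).
Of the 6 differences, 2 transitions and 4 transversions, so the answer is 2.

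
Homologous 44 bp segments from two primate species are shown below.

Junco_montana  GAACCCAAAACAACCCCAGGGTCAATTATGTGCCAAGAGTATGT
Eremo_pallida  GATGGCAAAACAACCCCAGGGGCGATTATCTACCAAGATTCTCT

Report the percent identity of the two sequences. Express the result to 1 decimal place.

77.3%

Mismatches occur at site 3 (A/T), site 4 (C/G), site 5 (C/G), site 22 (T/G), site 24 (A/G), site 30 (G/C), site 32 (G/A), site 39 (G/T), site 41 (A/C), site 43 (G/C).
34 of the 44 sites match, so the percent identity is 34/44 × 100 = 77.3%.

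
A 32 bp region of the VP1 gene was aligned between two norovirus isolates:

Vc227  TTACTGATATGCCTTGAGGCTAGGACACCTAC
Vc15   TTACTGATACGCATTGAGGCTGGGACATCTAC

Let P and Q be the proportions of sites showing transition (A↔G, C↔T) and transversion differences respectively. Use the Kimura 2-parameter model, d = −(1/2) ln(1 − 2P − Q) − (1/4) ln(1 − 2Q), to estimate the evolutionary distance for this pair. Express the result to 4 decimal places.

0.1396

The sequences differ at positions 10 (T/C, transition), 13 (C/A, transversion), 22 (A/G, transition), 28 (C/T, transition).
Of the 4 differences, 3 transitions and 1 transversion over 32 sites: P = 3/32 = 0.093750, Q = 1/32 = 0.031250.
d = −0.5·ln(0.781250) − 0.25·ln(0.937500) = −0.5·(-0.246860) − 0.25·(-0.064539) = 0.1396.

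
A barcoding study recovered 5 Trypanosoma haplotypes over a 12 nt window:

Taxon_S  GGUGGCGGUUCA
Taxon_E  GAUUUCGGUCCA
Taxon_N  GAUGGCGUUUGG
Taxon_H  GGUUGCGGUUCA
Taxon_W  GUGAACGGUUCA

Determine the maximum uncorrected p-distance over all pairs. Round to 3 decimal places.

Pairwise Hamming distances:
  Taxon_S vs Taxon_E: 4
  Taxon_S vs Taxon_N: 4
  Taxon_S vs Taxon_H: 1
  Taxon_S vs Taxon_W: 4
  Taxon_E vs Taxon_N: 6
  Taxon_E vs Taxon_H: 3
  Taxon_E vs Taxon_W: 5
  Taxon_N vs Taxon_H: 5
  Taxon_N vs Taxon_W: 7
  Taxon_H vs Taxon_W: 4
The largest is 7 mismatches, between Taxon_N and Taxon_W; p = 7/12 = 0.583.

0.583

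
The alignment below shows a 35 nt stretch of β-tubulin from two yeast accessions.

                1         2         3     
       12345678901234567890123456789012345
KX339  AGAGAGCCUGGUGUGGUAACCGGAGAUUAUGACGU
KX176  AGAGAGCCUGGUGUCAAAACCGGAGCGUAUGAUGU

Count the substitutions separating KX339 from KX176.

The sequences differ at positions 15 (G/C), 16 (G/A), 17 (U/A), 26 (A/C), 27 (U/G), 33 (C/U).
That gives 6 mismatches out of 35 aligned sites, so the Hamming distance is 6.

6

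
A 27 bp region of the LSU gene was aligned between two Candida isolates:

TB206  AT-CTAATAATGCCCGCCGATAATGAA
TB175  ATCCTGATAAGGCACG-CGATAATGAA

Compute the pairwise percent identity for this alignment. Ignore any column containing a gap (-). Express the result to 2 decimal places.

Excluding the 2 gap columns leaves 25 comparable sites.
Differing sites — 6:A/G; 11:T/G; 14:C/A.
22 of the 25 comparable sites match, so the percent identity is 22/25 × 100 = 88.00%.

88.00%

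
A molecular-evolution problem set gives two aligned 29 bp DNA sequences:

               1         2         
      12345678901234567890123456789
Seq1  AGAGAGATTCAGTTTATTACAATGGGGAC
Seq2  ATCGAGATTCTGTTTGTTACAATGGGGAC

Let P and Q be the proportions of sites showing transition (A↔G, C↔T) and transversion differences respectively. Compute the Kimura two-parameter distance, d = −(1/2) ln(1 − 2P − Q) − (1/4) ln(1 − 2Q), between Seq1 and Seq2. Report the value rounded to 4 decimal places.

Mismatches occur at site 2 (G↔T, transversion), site 3 (A↔C, transversion), site 11 (A↔T, transversion), site 16 (A↔G, transition).
Of the 4 differences, 1 transition and 3 transversions over 29 sites: P = 1/29 = 0.034483, Q = 3/29 = 0.103448.
d = −0.5·ln(0.827586) − 0.25·ln(0.793104) = −0.5·(-0.189242) − 0.25·(-0.231801) = 0.1526.

0.1526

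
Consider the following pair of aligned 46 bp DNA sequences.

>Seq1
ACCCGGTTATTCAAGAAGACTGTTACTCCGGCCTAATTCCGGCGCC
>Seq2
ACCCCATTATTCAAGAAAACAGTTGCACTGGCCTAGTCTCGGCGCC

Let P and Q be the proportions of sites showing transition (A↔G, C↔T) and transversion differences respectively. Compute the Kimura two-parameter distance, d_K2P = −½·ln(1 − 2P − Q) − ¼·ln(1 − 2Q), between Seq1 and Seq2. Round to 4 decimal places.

0.2656

Mismatches occur at site 5 (G/C, transversion), site 6 (G/A, transition), site 18 (G/A, transition), site 21 (T/A, transversion), site 25 (A/G, transition), site 27 (T/A, transversion), site 29 (C/T, transition), site 36 (A/G, transition), site 38 (T/C, transition), site 39 (C/T, transition).
Of the 10 differences, 7 transitions and 3 transversions over 46 sites: P = 7/46 = 0.152174, Q = 3/46 = 0.065217.
d = −0.5·ln(0.630435) − 0.25·ln(0.869566) = −0.5·(-0.461345) − 0.25·(-0.139761) = 0.2656.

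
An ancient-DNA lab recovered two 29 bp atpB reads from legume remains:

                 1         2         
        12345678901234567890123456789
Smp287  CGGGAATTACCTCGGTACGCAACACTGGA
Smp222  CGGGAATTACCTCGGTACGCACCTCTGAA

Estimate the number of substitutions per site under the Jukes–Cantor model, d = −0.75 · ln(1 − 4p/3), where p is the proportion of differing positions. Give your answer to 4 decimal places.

0.1113

Mismatches occur at site 22 (A/C), site 24 (A/T), site 28 (G/A).
p = 3/29 = 0.103448.
d = −0.75 · ln(1 − (4/3)·0.103448) = −0.75 · ln(0.862069) = −0.75 · (-0.148420) = 0.1113.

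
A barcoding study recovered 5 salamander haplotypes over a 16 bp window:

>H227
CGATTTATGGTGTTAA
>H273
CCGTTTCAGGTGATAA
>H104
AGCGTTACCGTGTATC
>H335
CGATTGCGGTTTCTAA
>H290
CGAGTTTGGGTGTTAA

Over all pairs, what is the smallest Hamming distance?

3

Pairwise Hamming distances:
  H227 vs H273: 5
  H227 vs H104: 8
  H227 vs H335: 6
  H227 vs H290: 3
  H273 vs H104: 11
  H273 vs H335: 7
  H273 vs H290: 6
  H104 vs H335: 13
  H104 vs H290: 8
  H335 vs H290: 6
The smallest is 3, between H227 and H290.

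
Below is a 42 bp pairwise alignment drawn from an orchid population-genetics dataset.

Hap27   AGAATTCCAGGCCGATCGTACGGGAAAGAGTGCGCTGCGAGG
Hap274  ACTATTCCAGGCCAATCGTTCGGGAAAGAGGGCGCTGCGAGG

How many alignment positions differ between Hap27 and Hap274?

The sequences differ at positions 2 (G/C), 3 (A/T), 14 (G/A), 20 (A/T), 31 (T/G).
That gives 5 mismatches out of 42 aligned sites, so the Hamming distance is 5.

5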